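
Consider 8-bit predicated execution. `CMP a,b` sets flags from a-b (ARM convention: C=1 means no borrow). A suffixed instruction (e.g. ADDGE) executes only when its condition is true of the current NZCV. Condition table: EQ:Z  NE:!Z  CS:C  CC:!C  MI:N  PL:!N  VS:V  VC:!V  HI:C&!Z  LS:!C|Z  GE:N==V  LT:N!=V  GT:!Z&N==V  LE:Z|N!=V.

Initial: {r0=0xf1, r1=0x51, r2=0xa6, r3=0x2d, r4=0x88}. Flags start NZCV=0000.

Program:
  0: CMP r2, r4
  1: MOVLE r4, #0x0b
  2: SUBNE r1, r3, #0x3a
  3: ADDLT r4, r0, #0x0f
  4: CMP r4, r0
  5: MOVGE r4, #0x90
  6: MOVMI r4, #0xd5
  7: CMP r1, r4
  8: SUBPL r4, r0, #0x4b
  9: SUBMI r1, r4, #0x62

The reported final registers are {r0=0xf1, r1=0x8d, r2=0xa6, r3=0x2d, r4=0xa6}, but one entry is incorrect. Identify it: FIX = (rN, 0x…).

FIX = (r1, 0xf3)

0: ✓ CMP  NZCV=0010
1: · MOVLE
2: ✓ SUBNE  r1←0xf3
3: · ADDLT
4: ✓ CMP  NZCV=1000
5: · MOVGE
6: ✓ MOVMI  r4←0xd5
7: ✓ CMP  NZCV=0010
8: ✓ SUBPL  r4←0xa6
9: · SUBMI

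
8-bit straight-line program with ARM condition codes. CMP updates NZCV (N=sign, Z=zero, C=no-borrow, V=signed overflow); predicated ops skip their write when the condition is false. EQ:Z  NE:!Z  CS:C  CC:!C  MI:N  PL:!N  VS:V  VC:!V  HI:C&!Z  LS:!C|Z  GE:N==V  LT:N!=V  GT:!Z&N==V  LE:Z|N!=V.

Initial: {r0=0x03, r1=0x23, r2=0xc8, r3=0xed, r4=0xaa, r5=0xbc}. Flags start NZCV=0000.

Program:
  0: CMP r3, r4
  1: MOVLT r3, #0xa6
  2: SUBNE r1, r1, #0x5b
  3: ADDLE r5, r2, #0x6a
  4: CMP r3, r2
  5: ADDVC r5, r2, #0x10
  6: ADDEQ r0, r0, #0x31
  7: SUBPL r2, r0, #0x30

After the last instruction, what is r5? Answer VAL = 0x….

VAL = 0xd8

0: ✓ CMP  NZCV=0010
1: · MOVLT
2: ✓ SUBNE  r1←0xc8
3: · ADDLE
4: ✓ CMP  NZCV=0010
5: ✓ ADDVC  r5←0xd8
6: · ADDEQ
7: ✓ SUBPL  r2←0xd3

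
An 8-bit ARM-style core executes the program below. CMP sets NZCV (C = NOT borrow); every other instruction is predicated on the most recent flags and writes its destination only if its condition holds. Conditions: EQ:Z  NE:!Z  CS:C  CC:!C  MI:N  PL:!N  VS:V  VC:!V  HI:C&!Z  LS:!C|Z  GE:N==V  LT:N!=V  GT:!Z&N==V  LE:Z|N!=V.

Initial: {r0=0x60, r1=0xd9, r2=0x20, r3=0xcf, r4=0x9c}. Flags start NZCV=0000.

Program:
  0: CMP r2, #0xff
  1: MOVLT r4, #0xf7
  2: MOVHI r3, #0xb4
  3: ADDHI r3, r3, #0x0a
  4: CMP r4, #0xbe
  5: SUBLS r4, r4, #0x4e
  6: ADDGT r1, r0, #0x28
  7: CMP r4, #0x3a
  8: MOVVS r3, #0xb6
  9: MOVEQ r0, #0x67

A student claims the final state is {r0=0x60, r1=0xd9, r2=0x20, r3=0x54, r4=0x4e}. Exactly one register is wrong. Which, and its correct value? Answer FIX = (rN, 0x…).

0: ✓ CMP  NZCV=0000
1: · MOVLT
2: · MOVHI
3: · ADDHI
4: ✓ CMP  NZCV=1000
5: ✓ SUBLS  r4←0x4e
6: · ADDGT
7: ✓ CMP  NZCV=0010
8: · MOVVS
9: · MOVEQ

FIX = (r3, 0xcf)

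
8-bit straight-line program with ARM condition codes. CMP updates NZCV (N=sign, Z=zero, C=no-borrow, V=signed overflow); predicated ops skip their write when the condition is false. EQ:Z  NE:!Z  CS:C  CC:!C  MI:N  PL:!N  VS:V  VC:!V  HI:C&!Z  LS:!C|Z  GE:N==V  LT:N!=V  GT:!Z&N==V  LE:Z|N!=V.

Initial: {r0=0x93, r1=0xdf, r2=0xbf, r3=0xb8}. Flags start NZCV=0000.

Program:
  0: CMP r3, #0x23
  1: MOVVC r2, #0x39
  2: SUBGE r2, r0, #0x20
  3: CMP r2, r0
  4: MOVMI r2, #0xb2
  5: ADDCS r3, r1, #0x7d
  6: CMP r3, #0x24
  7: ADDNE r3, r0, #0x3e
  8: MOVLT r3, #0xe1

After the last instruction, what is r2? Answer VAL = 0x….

VAL = 0xb2

[0] flags=1010 → (cmp)
[1] flags=1010 VC?T → r2=0x39
[2] flags=1010 GE?F → skip
[3] flags=1001 → (cmp)
[4] flags=1001 MI?T → r2=0xb2
[5] flags=1001 CS?F → skip
[6] flags=1010 → (cmp)
[7] flags=1010 NE?T → r3=0xd1
[8] flags=1010 LT?T → r3=0xe1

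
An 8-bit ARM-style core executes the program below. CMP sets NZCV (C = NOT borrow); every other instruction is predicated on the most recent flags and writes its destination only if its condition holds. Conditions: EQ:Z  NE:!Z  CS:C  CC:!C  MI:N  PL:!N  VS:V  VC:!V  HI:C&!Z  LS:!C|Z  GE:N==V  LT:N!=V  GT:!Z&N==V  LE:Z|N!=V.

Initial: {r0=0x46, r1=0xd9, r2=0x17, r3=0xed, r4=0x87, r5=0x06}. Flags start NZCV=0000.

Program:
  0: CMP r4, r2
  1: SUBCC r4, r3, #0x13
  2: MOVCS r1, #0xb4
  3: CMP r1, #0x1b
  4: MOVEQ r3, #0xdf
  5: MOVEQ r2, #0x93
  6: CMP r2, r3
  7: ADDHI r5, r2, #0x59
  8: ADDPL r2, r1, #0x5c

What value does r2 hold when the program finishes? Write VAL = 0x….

VAL = 0x10

0: ✓ CMP  NZCV=0011
1: · SUBCC
2: ✓ MOVCS  r1←0xb4
3: ✓ CMP  NZCV=1010
4: · MOVEQ
5: · MOVEQ
6: ✓ CMP  NZCV=0000
7: · ADDHI
8: ✓ ADDPL  r2←0x10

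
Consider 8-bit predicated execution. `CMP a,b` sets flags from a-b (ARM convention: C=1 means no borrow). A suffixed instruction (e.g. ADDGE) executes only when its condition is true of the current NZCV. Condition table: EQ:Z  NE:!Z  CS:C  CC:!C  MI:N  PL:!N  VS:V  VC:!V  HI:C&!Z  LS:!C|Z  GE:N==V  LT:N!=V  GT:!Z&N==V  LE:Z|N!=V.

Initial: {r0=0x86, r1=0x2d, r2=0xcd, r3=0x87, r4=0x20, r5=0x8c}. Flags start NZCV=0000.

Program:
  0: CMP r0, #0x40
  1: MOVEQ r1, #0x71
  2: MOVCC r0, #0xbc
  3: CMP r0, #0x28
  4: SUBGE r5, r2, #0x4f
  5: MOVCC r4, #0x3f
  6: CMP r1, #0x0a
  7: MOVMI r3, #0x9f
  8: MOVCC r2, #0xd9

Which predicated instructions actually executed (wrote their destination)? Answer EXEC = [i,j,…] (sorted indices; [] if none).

[0] flags=0011 → (cmp)
[1] flags=0011 EQ?F → skip
[2] flags=0011 CC?F → skip
[3] flags=0011 → (cmp)
[4] flags=0011 GE?F → skip
[5] flags=0011 CC?F → skip
[6] flags=0010 → (cmp)
[7] flags=0010 MI?F → skip
[8] flags=0010 CC?F → skip

EXEC = []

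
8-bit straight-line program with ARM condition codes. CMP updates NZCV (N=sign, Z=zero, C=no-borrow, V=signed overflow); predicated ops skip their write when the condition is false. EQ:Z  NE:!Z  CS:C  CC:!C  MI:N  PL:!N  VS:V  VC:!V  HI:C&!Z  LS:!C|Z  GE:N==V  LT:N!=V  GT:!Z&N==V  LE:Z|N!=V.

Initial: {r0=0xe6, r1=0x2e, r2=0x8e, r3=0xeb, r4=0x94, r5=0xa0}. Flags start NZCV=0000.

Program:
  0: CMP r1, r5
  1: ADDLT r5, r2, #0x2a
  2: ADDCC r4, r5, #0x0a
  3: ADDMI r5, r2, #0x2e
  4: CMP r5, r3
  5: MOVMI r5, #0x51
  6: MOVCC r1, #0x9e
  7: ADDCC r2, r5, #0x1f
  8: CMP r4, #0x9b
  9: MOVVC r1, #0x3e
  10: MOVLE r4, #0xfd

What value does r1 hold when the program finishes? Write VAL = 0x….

[0] flags=1001 → (cmp)
[1] flags=1001 LT?F → skip
[2] flags=1001 CC?T → r4=0xaa
[3] flags=1001 MI?T → r5=0xbc
[4] flags=1000 → (cmp)
[5] flags=1000 MI?T → r5=0x51
[6] flags=1000 CC?T → r1=0x9e
[7] flags=1000 CC?T → r2=0x70
[8] flags=0010 → (cmp)
[9] flags=0010 VC?T → r1=0x3e
[10] flags=0010 LE?F → skip

VAL = 0x3e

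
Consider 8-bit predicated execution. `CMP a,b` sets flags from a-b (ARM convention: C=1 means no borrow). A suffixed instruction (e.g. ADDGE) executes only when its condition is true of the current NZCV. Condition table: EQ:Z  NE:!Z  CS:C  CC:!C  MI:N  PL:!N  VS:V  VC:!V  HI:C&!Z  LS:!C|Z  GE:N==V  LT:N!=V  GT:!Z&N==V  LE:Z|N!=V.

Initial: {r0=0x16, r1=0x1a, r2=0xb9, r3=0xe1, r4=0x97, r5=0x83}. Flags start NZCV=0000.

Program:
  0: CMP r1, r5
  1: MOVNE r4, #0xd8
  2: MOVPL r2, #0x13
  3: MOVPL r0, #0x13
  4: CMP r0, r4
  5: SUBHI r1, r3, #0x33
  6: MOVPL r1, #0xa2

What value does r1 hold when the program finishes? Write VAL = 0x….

VAL = 0xa2

0: ✓ CMP  NZCV=1001
1: ✓ MOVNE  r4←0xd8
2: · MOVPL
3: · MOVPL
4: ✓ CMP  NZCV=0000
5: · SUBHI
6: ✓ MOVPL  r1←0xa2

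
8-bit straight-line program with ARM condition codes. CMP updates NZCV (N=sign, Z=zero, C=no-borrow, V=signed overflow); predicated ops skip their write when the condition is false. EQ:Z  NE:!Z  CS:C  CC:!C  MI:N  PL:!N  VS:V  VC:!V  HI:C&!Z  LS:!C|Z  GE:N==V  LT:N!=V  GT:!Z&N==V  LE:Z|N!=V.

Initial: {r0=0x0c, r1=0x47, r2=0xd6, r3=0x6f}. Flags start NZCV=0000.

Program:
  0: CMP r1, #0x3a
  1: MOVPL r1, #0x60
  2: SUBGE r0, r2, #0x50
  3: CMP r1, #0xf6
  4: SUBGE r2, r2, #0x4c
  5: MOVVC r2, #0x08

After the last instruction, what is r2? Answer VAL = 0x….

VAL = 0x08

[0] flags=0010 → (cmp)
[1] flags=0010 PL?T → r1=0x60
[2] flags=0010 GE?T → r0=0x86
[3] flags=0000 → (cmp)
[4] flags=0000 GE?T → r2=0x8a
[5] flags=0000 VC?T → r2=0x08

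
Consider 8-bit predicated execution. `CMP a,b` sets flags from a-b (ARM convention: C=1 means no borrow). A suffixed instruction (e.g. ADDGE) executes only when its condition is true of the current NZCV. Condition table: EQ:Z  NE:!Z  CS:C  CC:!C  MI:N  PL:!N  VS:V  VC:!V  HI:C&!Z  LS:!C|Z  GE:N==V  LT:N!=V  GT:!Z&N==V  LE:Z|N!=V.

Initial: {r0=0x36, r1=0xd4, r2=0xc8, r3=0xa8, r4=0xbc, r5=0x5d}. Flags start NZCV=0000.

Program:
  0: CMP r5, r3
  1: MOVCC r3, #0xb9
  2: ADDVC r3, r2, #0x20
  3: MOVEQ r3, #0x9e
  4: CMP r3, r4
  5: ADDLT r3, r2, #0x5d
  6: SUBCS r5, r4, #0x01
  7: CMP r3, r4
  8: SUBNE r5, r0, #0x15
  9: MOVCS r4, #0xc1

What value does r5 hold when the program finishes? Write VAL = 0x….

0: ✓ CMP  NZCV=1001
1: ✓ MOVCC  r3←0xb9
2: · ADDVC
3: · MOVEQ
4: ✓ CMP  NZCV=1000
5: ✓ ADDLT  r3←0x25
6: · SUBCS
7: ✓ CMP  NZCV=0000
8: ✓ SUBNE  r5←0x21
9: · MOVCS

VAL = 0x21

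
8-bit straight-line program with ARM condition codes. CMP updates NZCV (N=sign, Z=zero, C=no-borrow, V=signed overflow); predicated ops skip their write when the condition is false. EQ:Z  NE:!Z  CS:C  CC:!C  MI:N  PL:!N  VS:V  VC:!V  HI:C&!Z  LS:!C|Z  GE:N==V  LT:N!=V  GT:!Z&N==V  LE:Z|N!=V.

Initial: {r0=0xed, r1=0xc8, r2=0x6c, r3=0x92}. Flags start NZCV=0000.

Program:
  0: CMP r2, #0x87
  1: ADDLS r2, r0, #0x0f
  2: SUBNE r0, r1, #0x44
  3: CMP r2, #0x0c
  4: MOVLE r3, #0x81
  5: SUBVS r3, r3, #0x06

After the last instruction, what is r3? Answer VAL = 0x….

0: ✓ CMP  NZCV=1001
1: ✓ ADDLS  r2←0xfc
2: ✓ SUBNE  r0←0x84
3: ✓ CMP  NZCV=1010
4: ✓ MOVLE  r3←0x81
5: · SUBVS

VAL = 0x81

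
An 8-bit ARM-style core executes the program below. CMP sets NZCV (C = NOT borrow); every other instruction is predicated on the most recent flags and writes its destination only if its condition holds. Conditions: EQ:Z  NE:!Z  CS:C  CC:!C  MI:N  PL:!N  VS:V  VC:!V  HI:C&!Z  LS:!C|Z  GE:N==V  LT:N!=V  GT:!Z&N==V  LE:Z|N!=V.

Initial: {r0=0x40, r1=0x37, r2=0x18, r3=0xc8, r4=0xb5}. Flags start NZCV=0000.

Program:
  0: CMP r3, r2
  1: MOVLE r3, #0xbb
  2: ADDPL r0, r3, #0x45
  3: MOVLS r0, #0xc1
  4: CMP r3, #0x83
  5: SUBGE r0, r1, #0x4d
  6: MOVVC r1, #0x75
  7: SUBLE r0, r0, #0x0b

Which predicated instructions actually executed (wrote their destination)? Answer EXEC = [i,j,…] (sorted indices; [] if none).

EXEC = [1,5,6]

0: ✓ CMP  NZCV=1010
1: ✓ MOVLE  r3←0xbb
2: · ADDPL
3: · MOVLS
4: ✓ CMP  NZCV=0010
5: ✓ SUBGE  r0←0xea
6: ✓ MOVVC  r1←0x75
7: · SUBLE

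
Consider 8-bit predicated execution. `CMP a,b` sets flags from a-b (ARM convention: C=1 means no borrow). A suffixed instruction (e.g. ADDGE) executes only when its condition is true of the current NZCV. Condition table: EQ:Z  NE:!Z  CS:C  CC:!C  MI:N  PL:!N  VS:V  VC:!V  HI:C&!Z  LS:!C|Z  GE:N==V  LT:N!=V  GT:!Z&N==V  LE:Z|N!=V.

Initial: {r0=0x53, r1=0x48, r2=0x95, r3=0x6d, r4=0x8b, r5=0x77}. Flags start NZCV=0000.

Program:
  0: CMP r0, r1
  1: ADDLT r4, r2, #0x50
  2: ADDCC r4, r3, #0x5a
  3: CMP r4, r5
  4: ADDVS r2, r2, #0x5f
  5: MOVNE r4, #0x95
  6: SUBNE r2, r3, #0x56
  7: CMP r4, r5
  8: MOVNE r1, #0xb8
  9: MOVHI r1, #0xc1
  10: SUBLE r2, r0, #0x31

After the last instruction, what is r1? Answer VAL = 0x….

VAL = 0xc1

[0] flags=0010 → (cmp)
[1] flags=0010 LT?F → skip
[2] flags=0010 CC?F → skip
[3] flags=0011 → (cmp)
[4] flags=0011 VS?T → r2=0xf4
[5] flags=0011 NE?T → r4=0x95
[6] flags=0011 NE?T → r2=0x17
[7] flags=0011 → (cmp)
[8] flags=0011 NE?T → r1=0xb8
[9] flags=0011 HI?T → r1=0xc1
[10] flags=0011 LE?T → r2=0x22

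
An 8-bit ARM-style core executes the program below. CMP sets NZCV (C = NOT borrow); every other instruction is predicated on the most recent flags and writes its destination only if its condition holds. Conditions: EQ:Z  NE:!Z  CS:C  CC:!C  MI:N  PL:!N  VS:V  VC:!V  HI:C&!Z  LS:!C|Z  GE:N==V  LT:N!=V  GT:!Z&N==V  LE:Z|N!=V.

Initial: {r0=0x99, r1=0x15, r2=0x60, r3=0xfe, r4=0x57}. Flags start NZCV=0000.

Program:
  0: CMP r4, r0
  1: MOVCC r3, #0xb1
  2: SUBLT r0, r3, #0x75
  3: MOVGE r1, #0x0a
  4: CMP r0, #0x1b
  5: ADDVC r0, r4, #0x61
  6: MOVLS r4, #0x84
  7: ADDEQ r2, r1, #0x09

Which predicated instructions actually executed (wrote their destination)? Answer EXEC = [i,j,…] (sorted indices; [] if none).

0: ✓ CMP  NZCV=1001
1: ✓ MOVCC  r3←0xb1
2: · SUBLT
3: ✓ MOVGE  r1←0x0a
4: ✓ CMP  NZCV=0011
5: · ADDVC
6: · MOVLS
7: · ADDEQ

EXEC = [1,3]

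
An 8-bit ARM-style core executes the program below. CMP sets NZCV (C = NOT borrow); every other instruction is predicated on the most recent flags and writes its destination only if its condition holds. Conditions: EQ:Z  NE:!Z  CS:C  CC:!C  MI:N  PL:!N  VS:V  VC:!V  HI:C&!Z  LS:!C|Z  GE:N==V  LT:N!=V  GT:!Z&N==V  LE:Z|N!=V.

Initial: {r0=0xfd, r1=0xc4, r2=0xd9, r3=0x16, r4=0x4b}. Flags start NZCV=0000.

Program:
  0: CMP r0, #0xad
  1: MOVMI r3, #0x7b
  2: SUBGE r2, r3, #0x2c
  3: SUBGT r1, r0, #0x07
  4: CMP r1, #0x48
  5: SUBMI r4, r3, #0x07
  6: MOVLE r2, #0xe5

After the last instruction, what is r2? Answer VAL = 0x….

VAL = 0xe5

[0] flags=0010 → (cmp)
[1] flags=0010 MI?F → skip
[2] flags=0010 GE?T → r2=0xea
[3] flags=0010 GT?T → r1=0xf6
[4] flags=1010 → (cmp)
[5] flags=1010 MI?T → r4=0x0f
[6] flags=1010 LE?T → r2=0xe5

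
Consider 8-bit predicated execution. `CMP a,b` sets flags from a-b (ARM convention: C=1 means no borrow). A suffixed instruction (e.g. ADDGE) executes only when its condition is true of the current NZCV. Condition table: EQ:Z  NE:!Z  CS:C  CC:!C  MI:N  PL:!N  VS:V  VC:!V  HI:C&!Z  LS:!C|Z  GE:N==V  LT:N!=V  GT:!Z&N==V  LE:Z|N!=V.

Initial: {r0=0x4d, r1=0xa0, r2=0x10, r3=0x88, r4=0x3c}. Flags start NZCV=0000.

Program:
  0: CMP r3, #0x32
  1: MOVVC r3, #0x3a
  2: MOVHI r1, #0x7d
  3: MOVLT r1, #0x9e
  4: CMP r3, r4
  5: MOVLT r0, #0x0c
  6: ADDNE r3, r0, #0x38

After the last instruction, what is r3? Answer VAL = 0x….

VAL = 0x44

0: ✓ CMP  NZCV=0011
1: · MOVVC
2: ✓ MOVHI  r1←0x7d
3: ✓ MOVLT  r1←0x9e
4: ✓ CMP  NZCV=0011
5: ✓ MOVLT  r0←0x0c
6: ✓ ADDNE  r3←0x44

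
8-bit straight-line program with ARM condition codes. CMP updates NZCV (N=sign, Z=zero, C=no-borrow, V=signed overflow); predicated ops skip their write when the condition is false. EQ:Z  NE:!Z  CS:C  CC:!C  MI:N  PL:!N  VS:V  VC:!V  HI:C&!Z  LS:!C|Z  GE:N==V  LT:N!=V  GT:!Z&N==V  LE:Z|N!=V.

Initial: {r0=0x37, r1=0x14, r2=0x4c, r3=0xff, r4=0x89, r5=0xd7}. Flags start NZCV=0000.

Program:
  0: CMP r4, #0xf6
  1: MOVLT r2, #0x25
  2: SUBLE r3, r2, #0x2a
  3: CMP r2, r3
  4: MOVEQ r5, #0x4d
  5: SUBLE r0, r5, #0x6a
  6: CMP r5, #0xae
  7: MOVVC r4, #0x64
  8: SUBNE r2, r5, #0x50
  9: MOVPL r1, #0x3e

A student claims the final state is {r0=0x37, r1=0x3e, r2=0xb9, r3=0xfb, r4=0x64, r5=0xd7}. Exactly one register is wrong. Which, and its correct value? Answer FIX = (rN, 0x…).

FIX = (r2, 0x87)

[0] flags=1000 → (cmp)
[1] flags=1000 LT?T → r2=0x25
[2] flags=1000 LE?T → r3=0xfb
[3] flags=0000 → (cmp)
[4] flags=0000 EQ?F → skip
[5] flags=0000 LE?F → skip
[6] flags=0010 → (cmp)
[7] flags=0010 VC?T → r4=0x64
[8] flags=0010 NE?T → r2=0x87
[9] flags=0010 PL?T → r1=0x3e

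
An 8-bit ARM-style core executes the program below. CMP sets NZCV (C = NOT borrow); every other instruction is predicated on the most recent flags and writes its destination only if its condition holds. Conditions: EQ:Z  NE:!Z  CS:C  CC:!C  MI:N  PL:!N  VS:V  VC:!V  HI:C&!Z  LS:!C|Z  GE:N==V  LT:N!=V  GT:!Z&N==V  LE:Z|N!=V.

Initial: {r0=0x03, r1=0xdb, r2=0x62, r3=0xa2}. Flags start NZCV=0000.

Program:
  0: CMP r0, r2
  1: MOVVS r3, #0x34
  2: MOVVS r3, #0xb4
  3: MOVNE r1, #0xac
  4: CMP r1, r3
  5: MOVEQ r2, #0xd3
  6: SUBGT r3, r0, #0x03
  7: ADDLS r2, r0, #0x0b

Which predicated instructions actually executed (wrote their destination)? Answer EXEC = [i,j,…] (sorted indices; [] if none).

0: ✓ CMP  NZCV=1000
1: · MOVVS
2: · MOVVS
3: ✓ MOVNE  r1←0xac
4: ✓ CMP  NZCV=0010
5: · MOVEQ
6: ✓ SUBGT  r3←0x00
7: · ADDLS

EXEC = [3,6]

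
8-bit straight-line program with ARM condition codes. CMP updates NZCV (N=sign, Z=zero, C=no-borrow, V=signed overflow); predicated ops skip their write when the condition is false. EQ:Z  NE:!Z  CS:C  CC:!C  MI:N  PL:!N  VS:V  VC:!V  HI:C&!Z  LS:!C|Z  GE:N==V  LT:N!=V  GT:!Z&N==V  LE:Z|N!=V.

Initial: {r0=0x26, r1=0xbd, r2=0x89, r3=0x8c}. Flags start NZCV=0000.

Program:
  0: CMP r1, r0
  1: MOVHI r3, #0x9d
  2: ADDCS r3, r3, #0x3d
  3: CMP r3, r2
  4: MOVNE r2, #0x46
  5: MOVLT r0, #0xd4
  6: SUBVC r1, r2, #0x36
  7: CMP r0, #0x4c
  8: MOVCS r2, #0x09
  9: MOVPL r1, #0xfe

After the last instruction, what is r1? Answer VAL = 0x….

[0] flags=1010 → (cmp)
[1] flags=1010 HI?T → r3=0x9d
[2] flags=1010 CS?T → r3=0xda
[3] flags=0010 → (cmp)
[4] flags=0010 NE?T → r2=0x46
[5] flags=0010 LT?F → skip
[6] flags=0010 VC?T → r1=0x10
[7] flags=1000 → (cmp)
[8] flags=1000 CS?F → skip
[9] flags=1000 PL?F → skip

VAL = 0x10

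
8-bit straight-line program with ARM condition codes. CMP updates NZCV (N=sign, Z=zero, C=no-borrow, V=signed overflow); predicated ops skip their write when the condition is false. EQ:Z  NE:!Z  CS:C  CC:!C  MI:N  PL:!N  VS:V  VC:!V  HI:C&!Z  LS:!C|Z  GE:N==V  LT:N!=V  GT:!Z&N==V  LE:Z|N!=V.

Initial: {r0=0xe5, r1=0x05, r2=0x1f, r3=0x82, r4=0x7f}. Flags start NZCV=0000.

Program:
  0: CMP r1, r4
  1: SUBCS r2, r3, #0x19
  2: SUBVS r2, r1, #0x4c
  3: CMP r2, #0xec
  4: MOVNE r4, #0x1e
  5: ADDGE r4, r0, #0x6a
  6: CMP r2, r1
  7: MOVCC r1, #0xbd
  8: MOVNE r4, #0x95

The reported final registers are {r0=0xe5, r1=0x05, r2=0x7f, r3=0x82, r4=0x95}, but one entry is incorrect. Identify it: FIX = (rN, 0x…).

0: ✓ CMP  NZCV=1000
1: · SUBCS
2: · SUBVS
3: ✓ CMP  NZCV=0000
4: ✓ MOVNE  r4←0x1e
5: ✓ ADDGE  r4←0x4f
6: ✓ CMP  NZCV=0010
7: · MOVCC
8: ✓ MOVNE  r4←0x95

FIX = (r2, 0x1f)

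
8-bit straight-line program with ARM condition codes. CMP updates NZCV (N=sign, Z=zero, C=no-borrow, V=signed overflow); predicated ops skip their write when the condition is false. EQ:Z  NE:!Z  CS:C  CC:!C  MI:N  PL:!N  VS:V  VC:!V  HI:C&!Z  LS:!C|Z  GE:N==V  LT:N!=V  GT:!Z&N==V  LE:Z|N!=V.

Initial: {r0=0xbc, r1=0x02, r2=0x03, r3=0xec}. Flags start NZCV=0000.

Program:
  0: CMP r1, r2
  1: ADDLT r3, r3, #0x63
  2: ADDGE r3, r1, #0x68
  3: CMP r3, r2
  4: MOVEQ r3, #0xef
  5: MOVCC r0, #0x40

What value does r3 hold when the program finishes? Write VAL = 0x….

VAL = 0x4f

0: ✓ CMP  NZCV=1000
1: ✓ ADDLT  r3←0x4f
2: · ADDGE
3: ✓ CMP  NZCV=0010
4: · MOVEQ
5: · MOVCC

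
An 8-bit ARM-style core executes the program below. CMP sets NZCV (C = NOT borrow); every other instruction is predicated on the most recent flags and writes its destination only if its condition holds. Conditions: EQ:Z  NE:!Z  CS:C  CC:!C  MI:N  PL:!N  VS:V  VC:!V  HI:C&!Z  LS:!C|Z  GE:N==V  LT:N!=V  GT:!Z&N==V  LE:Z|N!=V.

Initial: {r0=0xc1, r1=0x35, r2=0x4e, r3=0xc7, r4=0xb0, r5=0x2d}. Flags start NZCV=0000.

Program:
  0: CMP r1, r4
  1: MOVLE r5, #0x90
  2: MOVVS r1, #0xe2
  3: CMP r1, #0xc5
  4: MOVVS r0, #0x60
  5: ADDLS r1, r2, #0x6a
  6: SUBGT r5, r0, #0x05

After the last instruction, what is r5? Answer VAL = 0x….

VAL = 0xbc

[0] flags=1001 → (cmp)
[1] flags=1001 LE?F → skip
[2] flags=1001 VS?T → r1=0xe2
[3] flags=0010 → (cmp)
[4] flags=0010 VS?F → skip
[5] flags=0010 LS?F → skip
[6] flags=0010 GT?T → r5=0xbc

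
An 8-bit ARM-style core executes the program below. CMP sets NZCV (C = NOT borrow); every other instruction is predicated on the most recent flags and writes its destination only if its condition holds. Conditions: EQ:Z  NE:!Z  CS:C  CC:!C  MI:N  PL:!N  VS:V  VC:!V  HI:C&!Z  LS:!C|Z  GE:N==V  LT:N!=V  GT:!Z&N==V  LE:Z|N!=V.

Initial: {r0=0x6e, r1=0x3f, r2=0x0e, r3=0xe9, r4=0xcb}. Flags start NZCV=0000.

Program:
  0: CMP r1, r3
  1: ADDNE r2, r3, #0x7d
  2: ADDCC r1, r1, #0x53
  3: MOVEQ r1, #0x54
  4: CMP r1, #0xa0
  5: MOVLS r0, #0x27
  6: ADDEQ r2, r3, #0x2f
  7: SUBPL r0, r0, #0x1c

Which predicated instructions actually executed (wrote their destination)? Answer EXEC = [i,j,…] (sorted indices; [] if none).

[0] flags=0000 → (cmp)
[1] flags=0000 NE?T → r2=0x66
[2] flags=0000 CC?T → r1=0x92
[3] flags=0000 EQ?F → skip
[4] flags=1000 → (cmp)
[5] flags=1000 LS?T → r0=0x27
[6] flags=1000 EQ?F → skip
[7] flags=1000 PL?F → skip

EXEC = [1,2,5]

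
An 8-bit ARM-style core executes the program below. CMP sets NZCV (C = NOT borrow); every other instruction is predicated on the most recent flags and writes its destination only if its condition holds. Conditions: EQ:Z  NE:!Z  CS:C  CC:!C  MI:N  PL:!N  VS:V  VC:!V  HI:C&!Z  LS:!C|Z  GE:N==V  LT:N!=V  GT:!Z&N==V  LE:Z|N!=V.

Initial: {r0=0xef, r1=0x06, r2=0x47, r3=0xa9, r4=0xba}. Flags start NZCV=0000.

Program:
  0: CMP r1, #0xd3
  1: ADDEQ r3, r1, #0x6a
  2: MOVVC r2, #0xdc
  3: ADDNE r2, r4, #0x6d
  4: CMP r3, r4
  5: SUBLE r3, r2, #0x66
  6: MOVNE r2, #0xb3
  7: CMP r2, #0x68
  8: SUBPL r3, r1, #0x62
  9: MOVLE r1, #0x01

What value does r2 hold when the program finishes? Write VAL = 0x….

VAL = 0xb3

0: ✓ CMP  NZCV=0000
1: · ADDEQ
2: ✓ MOVVC  r2←0xdc
3: ✓ ADDNE  r2←0x27
4: ✓ CMP  NZCV=1000
5: ✓ SUBLE  r3←0xc1
6: ✓ MOVNE  r2←0xb3
7: ✓ CMP  NZCV=0011
8: ✓ SUBPL  r3←0xa4
9: ✓ MOVLE  r1←0x01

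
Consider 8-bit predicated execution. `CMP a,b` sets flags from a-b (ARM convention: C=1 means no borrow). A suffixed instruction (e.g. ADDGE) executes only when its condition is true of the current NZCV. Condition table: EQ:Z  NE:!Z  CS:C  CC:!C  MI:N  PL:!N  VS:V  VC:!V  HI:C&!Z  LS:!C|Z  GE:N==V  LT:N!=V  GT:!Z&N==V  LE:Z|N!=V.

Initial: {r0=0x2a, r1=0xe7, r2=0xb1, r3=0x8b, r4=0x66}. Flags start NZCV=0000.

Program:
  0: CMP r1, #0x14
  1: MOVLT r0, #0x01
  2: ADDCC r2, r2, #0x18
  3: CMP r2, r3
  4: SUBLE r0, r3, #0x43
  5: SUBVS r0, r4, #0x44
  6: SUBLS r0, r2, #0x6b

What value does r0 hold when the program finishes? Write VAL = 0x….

[0] flags=1010 → (cmp)
[1] flags=1010 LT?T → r0=0x01
[2] flags=1010 CC?F → skip
[3] flags=0010 → (cmp)
[4] flags=0010 LE?F → skip
[5] flags=0010 VS?F → skip
[6] flags=0010 LS?F → skip

VAL = 0x01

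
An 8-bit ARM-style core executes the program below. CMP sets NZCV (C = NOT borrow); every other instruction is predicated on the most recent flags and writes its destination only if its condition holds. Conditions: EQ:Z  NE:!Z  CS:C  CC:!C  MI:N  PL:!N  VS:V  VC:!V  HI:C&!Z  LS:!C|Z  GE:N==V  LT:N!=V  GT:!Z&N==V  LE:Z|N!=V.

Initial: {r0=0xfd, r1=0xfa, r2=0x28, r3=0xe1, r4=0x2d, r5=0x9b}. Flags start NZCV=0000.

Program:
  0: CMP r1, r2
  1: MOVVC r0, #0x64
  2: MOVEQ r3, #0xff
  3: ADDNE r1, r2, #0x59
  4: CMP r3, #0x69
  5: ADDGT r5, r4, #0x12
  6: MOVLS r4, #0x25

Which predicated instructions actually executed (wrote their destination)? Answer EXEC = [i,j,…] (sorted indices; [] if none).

EXEC = [1,3]

[0] flags=1010 → (cmp)
[1] flags=1010 VC?T → r0=0x64
[2] flags=1010 EQ?F → skip
[3] flags=1010 NE?T → r1=0x81
[4] flags=0011 → (cmp)
[5] flags=0011 GT?F → skip
[6] flags=0011 LS?F → skip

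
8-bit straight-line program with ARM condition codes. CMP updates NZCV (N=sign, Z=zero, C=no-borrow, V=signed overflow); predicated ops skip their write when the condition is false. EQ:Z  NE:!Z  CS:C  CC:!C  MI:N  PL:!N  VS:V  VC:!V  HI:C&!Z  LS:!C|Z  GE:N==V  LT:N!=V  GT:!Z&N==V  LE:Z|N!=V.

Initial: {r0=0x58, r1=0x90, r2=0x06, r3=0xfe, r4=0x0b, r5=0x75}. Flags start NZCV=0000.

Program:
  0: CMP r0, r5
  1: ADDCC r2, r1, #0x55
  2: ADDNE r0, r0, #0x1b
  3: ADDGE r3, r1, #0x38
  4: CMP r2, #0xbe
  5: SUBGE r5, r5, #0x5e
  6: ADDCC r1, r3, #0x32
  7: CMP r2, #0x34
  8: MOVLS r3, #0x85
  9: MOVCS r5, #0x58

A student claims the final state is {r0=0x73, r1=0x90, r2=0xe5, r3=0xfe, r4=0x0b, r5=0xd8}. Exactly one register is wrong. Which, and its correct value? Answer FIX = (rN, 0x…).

FIX = (r5, 0x58)

0: ✓ CMP  NZCV=1000
1: ✓ ADDCC  r2←0xe5
2: ✓ ADDNE  r0←0x73
3: · ADDGE
4: ✓ CMP  NZCV=0010
5: ✓ SUBGE  r5←0x17
6: · ADDCC
7: ✓ CMP  NZCV=1010
8: · MOVLS
9: ✓ MOVCS  r5←0x58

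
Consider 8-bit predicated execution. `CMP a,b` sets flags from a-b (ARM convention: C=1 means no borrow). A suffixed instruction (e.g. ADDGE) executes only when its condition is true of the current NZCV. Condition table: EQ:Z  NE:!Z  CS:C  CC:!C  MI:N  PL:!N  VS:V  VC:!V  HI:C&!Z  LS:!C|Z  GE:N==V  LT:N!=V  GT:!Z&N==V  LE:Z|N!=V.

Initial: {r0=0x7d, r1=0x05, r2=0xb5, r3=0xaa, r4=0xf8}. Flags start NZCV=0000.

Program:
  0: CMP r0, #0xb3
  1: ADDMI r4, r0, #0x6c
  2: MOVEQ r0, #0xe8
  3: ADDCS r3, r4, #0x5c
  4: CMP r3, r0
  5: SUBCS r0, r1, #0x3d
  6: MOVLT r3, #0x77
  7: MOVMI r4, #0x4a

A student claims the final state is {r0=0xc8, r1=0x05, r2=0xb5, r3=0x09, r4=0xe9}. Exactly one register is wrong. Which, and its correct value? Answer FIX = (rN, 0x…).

[0] flags=1001 → (cmp)
[1] flags=1001 MI?T → r4=0xe9
[2] flags=1001 EQ?F → skip
[3] flags=1001 CS?F → skip
[4] flags=0011 → (cmp)
[5] flags=0011 CS?T → r0=0xc8
[6] flags=0011 LT?T → r3=0x77
[7] flags=0011 MI?F → skip

FIX = (r3, 0x77)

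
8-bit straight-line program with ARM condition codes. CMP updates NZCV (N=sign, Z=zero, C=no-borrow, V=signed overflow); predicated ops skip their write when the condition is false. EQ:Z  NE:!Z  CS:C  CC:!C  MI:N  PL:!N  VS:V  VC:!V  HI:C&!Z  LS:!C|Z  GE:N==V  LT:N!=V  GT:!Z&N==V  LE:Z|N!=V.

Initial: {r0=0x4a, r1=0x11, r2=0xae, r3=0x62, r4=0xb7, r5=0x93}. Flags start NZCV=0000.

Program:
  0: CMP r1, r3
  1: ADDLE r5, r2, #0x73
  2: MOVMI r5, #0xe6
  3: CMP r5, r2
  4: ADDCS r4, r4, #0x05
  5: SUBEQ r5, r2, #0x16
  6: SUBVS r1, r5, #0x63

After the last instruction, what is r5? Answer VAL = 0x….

[0] flags=1000 → (cmp)
[1] flags=1000 LE?T → r5=0x21
[2] flags=1000 MI?T → r5=0xe6
[3] flags=0010 → (cmp)
[4] flags=0010 CS?T → r4=0xbc
[5] flags=0010 EQ?F → skip
[6] flags=0010 VS?F → skip

VAL = 0xe6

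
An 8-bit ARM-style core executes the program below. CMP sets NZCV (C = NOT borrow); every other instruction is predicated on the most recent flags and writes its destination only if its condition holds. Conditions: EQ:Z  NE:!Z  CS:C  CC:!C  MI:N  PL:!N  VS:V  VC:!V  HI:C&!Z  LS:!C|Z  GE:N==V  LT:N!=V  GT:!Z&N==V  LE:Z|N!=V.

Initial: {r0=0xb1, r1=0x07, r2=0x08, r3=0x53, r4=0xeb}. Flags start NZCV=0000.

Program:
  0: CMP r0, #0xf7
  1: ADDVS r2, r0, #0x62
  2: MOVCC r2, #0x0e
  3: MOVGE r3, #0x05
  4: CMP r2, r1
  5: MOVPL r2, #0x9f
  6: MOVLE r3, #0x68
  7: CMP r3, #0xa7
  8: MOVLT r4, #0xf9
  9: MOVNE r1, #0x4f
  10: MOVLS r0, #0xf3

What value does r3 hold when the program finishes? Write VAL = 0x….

VAL = 0x53

[0] flags=1000 → (cmp)
[1] flags=1000 VS?F → skip
[2] flags=1000 CC?T → r2=0x0e
[3] flags=1000 GE?F → skip
[4] flags=0010 → (cmp)
[5] flags=0010 PL?T → r2=0x9f
[6] flags=0010 LE?F → skip
[7] flags=1001 → (cmp)
[8] flags=1001 LT?F → skip
[9] flags=1001 NE?T → r1=0x4f
[10] flags=1001 LS?T → r0=0xf3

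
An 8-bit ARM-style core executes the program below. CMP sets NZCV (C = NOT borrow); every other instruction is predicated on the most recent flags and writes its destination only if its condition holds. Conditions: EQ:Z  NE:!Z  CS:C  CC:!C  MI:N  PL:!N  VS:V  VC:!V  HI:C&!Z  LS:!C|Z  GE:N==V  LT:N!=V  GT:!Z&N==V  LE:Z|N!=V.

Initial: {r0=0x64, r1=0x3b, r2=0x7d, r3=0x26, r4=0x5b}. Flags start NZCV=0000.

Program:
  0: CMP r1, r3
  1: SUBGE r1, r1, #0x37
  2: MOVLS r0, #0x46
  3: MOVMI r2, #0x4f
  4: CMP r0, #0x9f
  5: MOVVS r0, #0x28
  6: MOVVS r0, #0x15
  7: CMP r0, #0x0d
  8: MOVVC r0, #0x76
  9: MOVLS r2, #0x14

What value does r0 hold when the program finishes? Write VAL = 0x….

VAL = 0x76

[0] flags=0010 → (cmp)
[1] flags=0010 GE?T → r1=0x04
[2] flags=0010 LS?F → skip
[3] flags=0010 MI?F → skip
[4] flags=1001 → (cmp)
[5] flags=1001 VS?T → r0=0x28
[6] flags=1001 VS?T → r0=0x15
[7] flags=0010 → (cmp)
[8] flags=0010 VC?T → r0=0x76
[9] flags=0010 LS?F → skip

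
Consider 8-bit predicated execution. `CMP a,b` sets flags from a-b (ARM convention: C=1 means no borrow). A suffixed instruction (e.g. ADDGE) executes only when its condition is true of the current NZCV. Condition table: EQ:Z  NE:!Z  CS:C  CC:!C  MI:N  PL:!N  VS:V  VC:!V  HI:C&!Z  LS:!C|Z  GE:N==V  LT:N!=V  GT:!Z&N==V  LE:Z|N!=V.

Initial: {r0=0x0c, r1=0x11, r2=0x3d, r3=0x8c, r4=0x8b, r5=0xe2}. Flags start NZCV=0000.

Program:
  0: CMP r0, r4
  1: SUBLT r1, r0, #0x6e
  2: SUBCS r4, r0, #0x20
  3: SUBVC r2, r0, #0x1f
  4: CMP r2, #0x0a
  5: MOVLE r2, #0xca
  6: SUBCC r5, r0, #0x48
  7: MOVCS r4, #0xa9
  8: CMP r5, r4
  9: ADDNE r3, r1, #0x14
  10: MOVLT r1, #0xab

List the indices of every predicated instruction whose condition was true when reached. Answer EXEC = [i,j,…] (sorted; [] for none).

EXEC = [7,9]

0: ✓ CMP  NZCV=1001
1: · SUBLT
2: · SUBCS
3: · SUBVC
4: ✓ CMP  NZCV=0010
5: · MOVLE
6: · SUBCC
7: ✓ MOVCS  r4←0xa9
8: ✓ CMP  NZCV=0010
9: ✓ ADDNE  r3←0x25
10: · MOVLT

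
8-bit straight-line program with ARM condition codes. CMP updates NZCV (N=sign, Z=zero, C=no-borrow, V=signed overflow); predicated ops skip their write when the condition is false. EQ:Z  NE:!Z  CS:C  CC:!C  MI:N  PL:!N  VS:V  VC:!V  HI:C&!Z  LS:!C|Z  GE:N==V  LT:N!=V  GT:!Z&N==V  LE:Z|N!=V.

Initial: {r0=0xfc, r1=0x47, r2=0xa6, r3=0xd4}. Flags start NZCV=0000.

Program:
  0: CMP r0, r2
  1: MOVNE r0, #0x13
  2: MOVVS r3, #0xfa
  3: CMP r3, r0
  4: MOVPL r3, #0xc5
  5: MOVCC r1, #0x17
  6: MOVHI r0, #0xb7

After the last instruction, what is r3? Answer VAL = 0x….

VAL = 0xd4

0: ✓ CMP  NZCV=0010
1: ✓ MOVNE  r0←0x13
2: · MOVVS
3: ✓ CMP  NZCV=1010
4: · MOVPL
5: · MOVCC
6: ✓ MOVHI  r0←0xb7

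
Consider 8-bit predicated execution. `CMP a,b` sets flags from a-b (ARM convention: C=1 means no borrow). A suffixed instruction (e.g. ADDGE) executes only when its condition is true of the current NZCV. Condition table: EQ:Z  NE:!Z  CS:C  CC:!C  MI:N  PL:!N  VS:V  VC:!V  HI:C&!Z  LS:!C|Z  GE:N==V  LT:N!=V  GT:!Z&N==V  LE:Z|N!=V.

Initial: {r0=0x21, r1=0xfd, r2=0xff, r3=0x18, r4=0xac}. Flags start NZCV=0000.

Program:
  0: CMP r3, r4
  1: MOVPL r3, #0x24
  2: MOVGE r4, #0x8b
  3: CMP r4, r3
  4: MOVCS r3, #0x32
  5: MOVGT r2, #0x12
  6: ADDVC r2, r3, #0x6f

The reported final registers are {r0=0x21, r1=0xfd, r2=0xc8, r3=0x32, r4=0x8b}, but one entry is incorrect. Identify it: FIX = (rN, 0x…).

FIX = (r2, 0xff)

[0] flags=0000 → (cmp)
[1] flags=0000 PL?T → r3=0x24
[2] flags=0000 GE?T → r4=0x8b
[3] flags=0011 → (cmp)
[4] flags=0011 CS?T → r3=0x32
[5] flags=0011 GT?F → skip
[6] flags=0011 VC?F → skip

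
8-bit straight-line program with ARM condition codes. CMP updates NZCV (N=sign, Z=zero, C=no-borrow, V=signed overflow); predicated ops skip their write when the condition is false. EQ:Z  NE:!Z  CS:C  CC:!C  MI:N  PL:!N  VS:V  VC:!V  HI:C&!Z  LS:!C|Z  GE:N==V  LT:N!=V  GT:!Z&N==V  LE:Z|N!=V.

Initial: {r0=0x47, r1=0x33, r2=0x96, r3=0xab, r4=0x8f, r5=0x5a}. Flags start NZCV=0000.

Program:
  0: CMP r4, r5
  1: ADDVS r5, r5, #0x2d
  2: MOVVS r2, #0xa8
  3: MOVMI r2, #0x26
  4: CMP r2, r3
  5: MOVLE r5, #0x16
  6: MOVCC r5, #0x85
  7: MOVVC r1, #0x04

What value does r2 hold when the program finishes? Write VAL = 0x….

0: ✓ CMP  NZCV=0011
1: ✓ ADDVS  r5←0x87
2: ✓ MOVVS  r2←0xa8
3: · MOVMI
4: ✓ CMP  NZCV=1000
5: ✓ MOVLE  r5←0x16
6: ✓ MOVCC  r5←0x85
7: ✓ MOVVC  r1←0x04

VAL = 0xa8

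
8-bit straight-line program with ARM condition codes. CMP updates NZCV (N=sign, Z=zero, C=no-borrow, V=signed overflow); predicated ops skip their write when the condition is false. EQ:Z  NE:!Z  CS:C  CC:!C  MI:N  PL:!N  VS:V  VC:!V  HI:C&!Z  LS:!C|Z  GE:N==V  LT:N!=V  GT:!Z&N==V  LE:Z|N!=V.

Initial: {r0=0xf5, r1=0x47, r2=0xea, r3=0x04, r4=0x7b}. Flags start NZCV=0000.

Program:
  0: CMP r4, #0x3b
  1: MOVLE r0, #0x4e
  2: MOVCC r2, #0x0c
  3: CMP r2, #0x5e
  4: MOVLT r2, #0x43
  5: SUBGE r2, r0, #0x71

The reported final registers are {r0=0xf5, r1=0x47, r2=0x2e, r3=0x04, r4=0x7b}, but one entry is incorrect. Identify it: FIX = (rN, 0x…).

FIX = (r2, 0x43)

[0] flags=0010 → (cmp)
[1] flags=0010 LE?F → skip
[2] flags=0010 CC?F → skip
[3] flags=1010 → (cmp)
[4] flags=1010 LT?T → r2=0x43
[5] flags=1010 GE?F → skip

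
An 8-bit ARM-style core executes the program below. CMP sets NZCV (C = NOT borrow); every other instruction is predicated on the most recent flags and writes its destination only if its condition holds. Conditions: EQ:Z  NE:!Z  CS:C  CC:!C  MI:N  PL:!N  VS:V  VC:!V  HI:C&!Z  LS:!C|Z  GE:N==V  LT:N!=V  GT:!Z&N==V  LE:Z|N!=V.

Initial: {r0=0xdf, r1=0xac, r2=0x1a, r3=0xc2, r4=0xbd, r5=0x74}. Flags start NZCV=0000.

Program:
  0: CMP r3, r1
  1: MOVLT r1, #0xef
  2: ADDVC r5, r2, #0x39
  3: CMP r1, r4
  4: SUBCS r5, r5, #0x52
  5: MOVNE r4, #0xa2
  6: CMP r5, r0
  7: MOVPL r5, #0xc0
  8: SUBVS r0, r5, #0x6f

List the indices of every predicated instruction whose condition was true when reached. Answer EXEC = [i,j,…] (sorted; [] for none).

0: ✓ CMP  NZCV=0010
1: · MOVLT
2: ✓ ADDVC  r5←0x53
3: ✓ CMP  NZCV=1000
4: · SUBCS
5: ✓ MOVNE  r4←0xa2
6: ✓ CMP  NZCV=0000
7: ✓ MOVPL  r5←0xc0
8: · SUBVS

EXEC = [2,5,7]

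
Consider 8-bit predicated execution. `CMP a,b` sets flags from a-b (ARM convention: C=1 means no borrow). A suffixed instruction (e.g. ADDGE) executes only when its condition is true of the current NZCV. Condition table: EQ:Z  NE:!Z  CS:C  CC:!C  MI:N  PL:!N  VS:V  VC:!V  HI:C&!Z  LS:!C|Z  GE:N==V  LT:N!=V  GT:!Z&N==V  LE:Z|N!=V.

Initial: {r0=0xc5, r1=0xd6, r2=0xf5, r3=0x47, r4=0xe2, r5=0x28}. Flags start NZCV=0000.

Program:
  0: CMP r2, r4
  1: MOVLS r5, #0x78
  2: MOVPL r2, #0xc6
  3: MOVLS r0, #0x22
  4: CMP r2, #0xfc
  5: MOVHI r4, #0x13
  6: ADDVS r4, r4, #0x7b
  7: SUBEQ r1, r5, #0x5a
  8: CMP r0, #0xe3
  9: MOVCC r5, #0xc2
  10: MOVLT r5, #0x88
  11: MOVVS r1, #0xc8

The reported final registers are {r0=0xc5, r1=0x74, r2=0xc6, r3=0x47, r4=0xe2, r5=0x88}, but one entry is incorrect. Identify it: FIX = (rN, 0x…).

FIX = (r1, 0xd6)

[0] flags=0010 → (cmp)
[1] flags=0010 LS?F → skip
[2] flags=0010 PL?T → r2=0xc6
[3] flags=0010 LS?F → skip
[4] flags=1000 → (cmp)
[5] flags=1000 HI?F → skip
[6] flags=1000 VS?F → skip
[7] flags=1000 EQ?F → skip
[8] flags=1000 → (cmp)
[9] flags=1000 CC?T → r5=0xc2
[10] flags=1000 LT?T → r5=0x88
[11] flags=1000 VS?F → skip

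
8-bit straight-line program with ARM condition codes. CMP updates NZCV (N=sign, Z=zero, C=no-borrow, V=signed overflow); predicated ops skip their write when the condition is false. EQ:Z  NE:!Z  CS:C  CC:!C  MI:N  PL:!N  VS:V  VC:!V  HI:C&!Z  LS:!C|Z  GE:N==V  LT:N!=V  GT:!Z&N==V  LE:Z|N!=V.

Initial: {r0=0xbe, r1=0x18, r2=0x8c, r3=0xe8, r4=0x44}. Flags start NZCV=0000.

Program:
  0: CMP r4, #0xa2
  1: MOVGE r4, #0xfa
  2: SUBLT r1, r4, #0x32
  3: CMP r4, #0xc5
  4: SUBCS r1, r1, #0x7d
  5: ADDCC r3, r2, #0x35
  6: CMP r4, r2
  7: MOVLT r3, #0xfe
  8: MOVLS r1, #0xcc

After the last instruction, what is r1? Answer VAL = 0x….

VAL = 0x9b

0: ✓ CMP  NZCV=1001
1: ✓ MOVGE  r4←0xfa
2: · SUBLT
3: ✓ CMP  NZCV=0010
4: ✓ SUBCS  r1←0x9b
5: · ADDCC
6: ✓ CMP  NZCV=0010
7: · MOVLT
8: · MOVLS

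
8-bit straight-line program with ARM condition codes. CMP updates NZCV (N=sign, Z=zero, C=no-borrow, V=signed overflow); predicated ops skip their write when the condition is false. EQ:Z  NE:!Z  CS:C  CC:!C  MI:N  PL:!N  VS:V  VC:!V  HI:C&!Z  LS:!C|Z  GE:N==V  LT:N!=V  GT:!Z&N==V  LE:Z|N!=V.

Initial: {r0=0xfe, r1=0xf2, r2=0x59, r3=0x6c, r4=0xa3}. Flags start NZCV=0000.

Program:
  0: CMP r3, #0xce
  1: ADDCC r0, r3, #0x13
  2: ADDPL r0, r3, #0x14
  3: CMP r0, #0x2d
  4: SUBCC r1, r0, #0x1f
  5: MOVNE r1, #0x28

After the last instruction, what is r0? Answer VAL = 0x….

VAL = 0x7f

0: ✓ CMP  NZCV=1001
1: ✓ ADDCC  r0←0x7f
2: · ADDPL
3: ✓ CMP  NZCV=0010
4: · SUBCC
5: ✓ MOVNE  r1←0x28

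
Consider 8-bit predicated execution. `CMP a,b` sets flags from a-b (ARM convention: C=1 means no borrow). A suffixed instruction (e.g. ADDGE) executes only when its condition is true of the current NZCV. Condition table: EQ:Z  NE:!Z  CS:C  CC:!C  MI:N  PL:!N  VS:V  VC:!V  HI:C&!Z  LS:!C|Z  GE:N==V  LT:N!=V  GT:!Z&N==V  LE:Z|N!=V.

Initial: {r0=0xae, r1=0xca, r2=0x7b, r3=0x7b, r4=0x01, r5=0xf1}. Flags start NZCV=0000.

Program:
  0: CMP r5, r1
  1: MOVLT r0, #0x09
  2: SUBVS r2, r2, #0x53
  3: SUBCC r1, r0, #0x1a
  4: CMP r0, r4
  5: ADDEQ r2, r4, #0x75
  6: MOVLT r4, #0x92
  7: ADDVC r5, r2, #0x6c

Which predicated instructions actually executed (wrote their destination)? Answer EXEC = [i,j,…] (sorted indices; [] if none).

[0] flags=0010 → (cmp)
[1] flags=0010 LT?F → skip
[2] flags=0010 VS?F → skip
[3] flags=0010 CC?F → skip
[4] flags=1010 → (cmp)
[5] flags=1010 EQ?F → skip
[6] flags=1010 LT?T → r4=0x92
[7] flags=1010 VC?T → r5=0xe7

EXEC = [6,7]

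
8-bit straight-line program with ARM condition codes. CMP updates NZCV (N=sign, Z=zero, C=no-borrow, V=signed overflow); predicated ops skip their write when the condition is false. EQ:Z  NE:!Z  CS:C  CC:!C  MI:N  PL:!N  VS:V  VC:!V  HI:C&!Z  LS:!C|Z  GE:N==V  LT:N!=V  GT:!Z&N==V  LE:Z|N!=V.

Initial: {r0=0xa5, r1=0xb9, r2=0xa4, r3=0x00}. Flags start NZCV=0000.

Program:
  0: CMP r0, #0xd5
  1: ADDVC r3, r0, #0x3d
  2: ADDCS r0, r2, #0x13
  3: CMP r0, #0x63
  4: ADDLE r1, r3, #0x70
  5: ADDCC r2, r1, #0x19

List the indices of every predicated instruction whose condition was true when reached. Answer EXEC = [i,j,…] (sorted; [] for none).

EXEC = [1,4]

0: ✓ CMP  NZCV=1000
1: ✓ ADDVC  r3←0xe2
2: · ADDCS
3: ✓ CMP  NZCV=0011
4: ✓ ADDLE  r1←0x52
5: · ADDCC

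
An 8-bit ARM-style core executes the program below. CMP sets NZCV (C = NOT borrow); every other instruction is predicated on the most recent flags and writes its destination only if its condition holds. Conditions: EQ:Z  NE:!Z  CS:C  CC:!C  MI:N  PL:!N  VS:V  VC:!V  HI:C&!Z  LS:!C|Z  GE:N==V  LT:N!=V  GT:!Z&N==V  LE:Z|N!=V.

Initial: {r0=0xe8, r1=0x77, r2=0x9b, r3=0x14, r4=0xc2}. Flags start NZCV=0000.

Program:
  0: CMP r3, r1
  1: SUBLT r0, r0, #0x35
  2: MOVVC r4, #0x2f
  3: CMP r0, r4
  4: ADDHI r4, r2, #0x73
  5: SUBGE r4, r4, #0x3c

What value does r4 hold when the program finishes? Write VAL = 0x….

VAL = 0x0e

[0] flags=1000 → (cmp)
[1] flags=1000 LT?T → r0=0xb3
[2] flags=1000 VC?T → r4=0x2f
[3] flags=1010 → (cmp)
[4] flags=1010 HI?T → r4=0x0e
[5] flags=1010 GE?F → skip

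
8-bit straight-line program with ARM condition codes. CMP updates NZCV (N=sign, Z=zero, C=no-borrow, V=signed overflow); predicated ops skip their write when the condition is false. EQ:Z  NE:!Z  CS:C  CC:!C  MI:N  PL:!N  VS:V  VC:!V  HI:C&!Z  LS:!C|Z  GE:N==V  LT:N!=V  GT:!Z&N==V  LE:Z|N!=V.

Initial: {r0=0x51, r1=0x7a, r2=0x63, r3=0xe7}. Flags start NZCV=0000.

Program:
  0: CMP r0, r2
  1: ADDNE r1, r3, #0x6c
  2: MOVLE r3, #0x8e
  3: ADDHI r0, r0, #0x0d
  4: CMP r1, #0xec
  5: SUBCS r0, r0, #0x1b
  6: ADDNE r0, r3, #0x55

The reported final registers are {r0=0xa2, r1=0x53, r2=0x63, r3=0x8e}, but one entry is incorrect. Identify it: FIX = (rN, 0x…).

FIX = (r0, 0xe3)

0: ✓ CMP  NZCV=1000
1: ✓ ADDNE  r1←0x53
2: ✓ MOVLE  r3←0x8e
3: · ADDHI
4: ✓ CMP  NZCV=0000
5: · SUBCS
6: ✓ ADDNE  r0←0xe3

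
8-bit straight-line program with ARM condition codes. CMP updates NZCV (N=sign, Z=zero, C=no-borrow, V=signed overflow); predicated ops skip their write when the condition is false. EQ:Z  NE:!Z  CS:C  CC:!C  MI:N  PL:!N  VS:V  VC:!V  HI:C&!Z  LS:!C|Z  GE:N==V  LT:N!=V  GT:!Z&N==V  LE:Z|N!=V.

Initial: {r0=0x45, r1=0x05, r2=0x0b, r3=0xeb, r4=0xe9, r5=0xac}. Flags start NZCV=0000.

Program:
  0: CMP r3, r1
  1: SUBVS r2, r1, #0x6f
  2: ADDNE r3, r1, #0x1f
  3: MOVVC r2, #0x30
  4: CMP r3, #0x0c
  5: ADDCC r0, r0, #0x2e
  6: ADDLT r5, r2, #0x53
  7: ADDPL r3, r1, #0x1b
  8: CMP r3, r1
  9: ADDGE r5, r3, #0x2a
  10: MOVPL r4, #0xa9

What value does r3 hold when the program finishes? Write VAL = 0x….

VAL = 0x20

[0] flags=1010 → (cmp)
[1] flags=1010 VS?F → skip
[2] flags=1010 NE?T → r3=0x24
[3] flags=1010 VC?T → r2=0x30
[4] flags=0010 → (cmp)
[5] flags=0010 CC?F → skip
[6] flags=0010 LT?F → skip
[7] flags=0010 PL?T → r3=0x20
[8] flags=0010 → (cmp)
[9] flags=0010 GE?T → r5=0x4a
[10] flags=0010 PL?T → r4=0xa9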